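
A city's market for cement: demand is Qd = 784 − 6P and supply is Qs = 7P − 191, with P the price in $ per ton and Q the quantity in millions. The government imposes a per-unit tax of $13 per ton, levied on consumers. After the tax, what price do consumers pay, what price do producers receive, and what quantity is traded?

Consumers pay $82; producers receive $69; quantity = 292.

Before the tax: set 784 − 6P = 7P − 191 → P* = $75, Q* = 334.
With the tax collected from consumers, demand (in seller-price terms) shifts: Qd = 784 − 6(P + 13).
Solving gives Q = 292 with consumers paying $82 and producers receiving $69 (the $13 wedge).
The less price-elastic side of the market bears the larger share of a per-unit tax.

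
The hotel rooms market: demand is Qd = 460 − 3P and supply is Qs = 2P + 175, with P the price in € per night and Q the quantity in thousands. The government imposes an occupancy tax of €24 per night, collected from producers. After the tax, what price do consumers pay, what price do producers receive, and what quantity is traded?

Consumers pay €66.6; producers receive €42.6; quantity = 260.2.

Before the tax: set 460 − 3P = 2P + 175 → P* = €57, Q* = 289.
With the tax collected from producers, supply shifts: Qs = 2(P − 24) + 175.
Solving gives Q = 260.2 with consumers paying €66.6 and producers receiving €42.6 (the €24 wedge).
The less price-elastic side of the market bears the larger share of a per-unit tax.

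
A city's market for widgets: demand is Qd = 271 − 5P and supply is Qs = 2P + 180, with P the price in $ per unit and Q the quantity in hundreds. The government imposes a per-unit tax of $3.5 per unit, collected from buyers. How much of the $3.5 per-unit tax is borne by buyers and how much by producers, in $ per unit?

Without the tax, 271 − 5P = 2P + 180 gives 7P = 91, so P* = $13 and Q* = 206.
With the tax collected from buyers, demand (in seller-price terms) shifts: Qd = 271 − 5(P + 3.5).
Solving gives Q = 201 with buyers paying $14 and producers receiving $10.5 (the $3.5 wedge).
Burden on buyers: $1; on producers: $2.5. (They sum to $3.5.)

Buyers bear $1 per unit; producers bear $2.5 per unit.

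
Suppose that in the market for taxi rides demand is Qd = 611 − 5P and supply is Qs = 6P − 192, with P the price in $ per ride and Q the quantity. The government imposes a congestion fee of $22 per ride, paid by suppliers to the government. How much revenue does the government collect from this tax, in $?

Before the tax: set 611 − 5P = 6P − 192 → P* = $73, Q* = 246.
With the tax collected from suppliers, supply shifts: Qs = 6(P − 22) − 192.
New equilibrium: consumers pay $85, suppliers receive $63, Q = 186. (Wedge: Pb − Ps = 22.)
Revenue = t · Q = 22 · 186 = $4092.

Tax revenue = $4092.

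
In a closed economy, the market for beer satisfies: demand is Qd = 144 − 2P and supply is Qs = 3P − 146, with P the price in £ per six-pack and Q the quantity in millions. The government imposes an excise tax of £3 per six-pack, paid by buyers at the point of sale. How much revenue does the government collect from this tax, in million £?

Tax revenue = £73.2 million.

Before the tax: set 144 − 2P = 3P − 146 → P* = £58, Q* = 28.
With the tax collected from buyers, demand (in seller-price terms) shifts: Qd = 144 − 2(P + 3).
New equilibrium: buyers pay £59.8, producers receive £56.8, Q = 24.4. (Wedge: Pb − Ps = 3.)
Revenue = t · Q = 3 · 24.4 = £73.2.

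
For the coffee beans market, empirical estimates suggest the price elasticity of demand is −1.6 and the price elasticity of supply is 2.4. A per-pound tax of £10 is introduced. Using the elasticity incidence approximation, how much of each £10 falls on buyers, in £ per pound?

Incidence ratio: buyers' share ≈ εs / (εs + |εd|) = 2.4 / (2.4 + 1.6) = 0.6.
So buyers bear ≈ 0.6 × £10 = £6; suppliers bear £4.

Buyers bear ≈ £6 per pound.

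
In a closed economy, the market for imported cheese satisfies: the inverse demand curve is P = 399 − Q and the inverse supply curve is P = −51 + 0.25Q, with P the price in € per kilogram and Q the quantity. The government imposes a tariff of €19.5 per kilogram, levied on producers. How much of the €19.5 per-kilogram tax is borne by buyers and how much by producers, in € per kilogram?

Buyers bear €15.6 per kilogram; producers bear €3.9 per kilogram.

Inverting to Q(P) form: Qd = 399 − P; Qs = 4P + 204.
Before the tax: set 399 − P = 4P + 204 → P* = €39, Q* = 360.
With the tax collected from producers, supply shifts: Qs = 4(P − 19.5) + 204.
Solving gives Q = 344.4 with buyers paying €54.6 and producers receiving €35.1 (the €19.5 wedge).
Burden on buyers: €15.6; on producers: €3.9. (They sum to €19.5.)
The less price-elastic side of the market bears the larger share of a per-unit tax.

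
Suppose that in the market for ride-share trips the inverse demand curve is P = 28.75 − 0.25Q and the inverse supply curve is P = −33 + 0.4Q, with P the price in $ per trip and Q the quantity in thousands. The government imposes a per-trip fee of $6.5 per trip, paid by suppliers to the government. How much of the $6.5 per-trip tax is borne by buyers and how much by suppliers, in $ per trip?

Buyers bear $2.5 per trip; suppliers bear $4 per trip.

Inverting to Q(P) form: Qd = 115 − 4P; Qs = 2.5P + 82.5.
Before the tax: set 115 − 4P = 2.5P + 82.5 → P* = $5, Q* = 95.
With the tax collected from suppliers, supply shifts: Qs = 2.5(P − 6.5) + 82.5.
New equilibrium: buyers pay $7.5, suppliers receive $1, Q = 85. (Wedge: Pb − Ps = 6.5.)
Burden on buyers: $2.5; on suppliers: $4. (They sum to $6.5.)
The less price-elastic side of the market bears the larger share of a per-unit tax.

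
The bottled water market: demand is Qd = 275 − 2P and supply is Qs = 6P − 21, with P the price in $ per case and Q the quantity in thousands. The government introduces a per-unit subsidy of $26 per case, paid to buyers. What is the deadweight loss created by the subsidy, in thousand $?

Deadweight loss = $507 thousand.

Without the subsidy, 275 − 2P = 6P − 21 gives 8P = 296, so P* = $37 and Q* = 201.
With a per-unit subsidy paid to buyers, each effectively pays P − 26, so demand becomes Qd = 275 − 2(P − 26).
New equilibrium: buyers pay $17.5, suppliers receive $43.5, Q = 240. (Wedge: Pb − Ps = −26.)
Quantity rises by |ΔQ| = |201 − 240| = 39.
DWL = ½ · t · |ΔQ| = ½ · 26 · 39 = $507.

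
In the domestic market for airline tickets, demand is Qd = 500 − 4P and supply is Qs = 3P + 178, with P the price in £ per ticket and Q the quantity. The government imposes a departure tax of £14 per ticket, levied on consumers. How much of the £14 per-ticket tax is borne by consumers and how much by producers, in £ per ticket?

Before the tax: set 500 − 4P = 3P + 178 → P* = £46, Q* = 316.
With the tax collected from consumers, demand (in seller-price terms) shifts: Qd = 500 − 4(P + 14).
New equilibrium: consumers pay £52, producers receive £38, Q = 292. (Wedge: Pb − Ps = 14.)
Burden on consumers: £6; on producers: £8. (They sum to £14.)

Consumers bear £6 per ticket; producers bear £8 per ticket.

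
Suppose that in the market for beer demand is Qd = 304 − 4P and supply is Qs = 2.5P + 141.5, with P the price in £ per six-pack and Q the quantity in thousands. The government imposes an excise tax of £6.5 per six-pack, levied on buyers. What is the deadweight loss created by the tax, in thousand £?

Deadweight loss = £32.5 thousand.

Without the tax, 304 − 4P = 2.5P + 141.5 gives 6.5P = 162.5, so P* = £25 and Q* = 204.
With the tax collected from buyers, demand (in seller-price terms) shifts: Qd = 304 − 4(P + 6.5).
Solving gives Q = 194 with buyers paying £27.5 and suppliers receiving £21 (the £6.5 wedge).
Quantity falls by |ΔQ| = |204 − 194| = 10.
DWL = ½ · t · |ΔQ| = ½ · 6.5 · 10 = £32.5.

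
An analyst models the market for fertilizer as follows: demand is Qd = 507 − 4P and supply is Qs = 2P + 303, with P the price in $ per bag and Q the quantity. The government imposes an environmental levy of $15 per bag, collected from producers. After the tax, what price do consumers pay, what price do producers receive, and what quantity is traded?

Consumers pay $39; producers receive $24; quantity = 351.

Before the tax: set 507 − 4P = 2P + 303 → P* = $34, Q* = 371.
With the tax collected from producers, supply shifts: Qs = 2(P − 15) + 303.
New equilibrium: consumers pay $39, producers receive $24, Q = 351. (Wedge: Pb − Ps = 15.)
The less price-elastic side of the market bears the larger share of a per-unit tax.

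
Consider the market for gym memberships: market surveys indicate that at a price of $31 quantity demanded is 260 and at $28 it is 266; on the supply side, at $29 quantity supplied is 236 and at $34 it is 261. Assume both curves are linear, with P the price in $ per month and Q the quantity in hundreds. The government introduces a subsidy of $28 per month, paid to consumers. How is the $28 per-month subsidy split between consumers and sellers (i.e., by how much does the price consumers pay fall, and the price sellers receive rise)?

Consumers gain $20 per month; sellers gain $8 per month.

Demand slope: (266 − 260)/(28 − 31) = -2, so Qd = 322 − 2P.
Supply slope: (261 − 236)/(34 − 29) = 5, so Qs = 5P + 91.
Before the subsidy: set 322 − 2P = 5P + 91 → P* = $33, Q* = 256.
With a per-unit subsidy paid to consumers, each effectively pays P − 28, so demand becomes Qd = 322 − 2(P − 28).
Solving gives Q = 296 with consumers paying $13 and sellers receiving $41 (the $28 wedge).
Gain to consumers: $20; to sellers: $8. (They sum to $28.)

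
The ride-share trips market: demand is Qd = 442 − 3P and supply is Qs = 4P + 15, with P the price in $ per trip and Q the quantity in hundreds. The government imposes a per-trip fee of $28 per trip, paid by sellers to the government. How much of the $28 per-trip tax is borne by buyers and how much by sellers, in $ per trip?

Before the tax: set 442 − 3P = 4P + 15 → P* = $61, Q* = 259.
With the tax collected from sellers, supply shifts: Qs = 4(P − 28) + 15.
New equilibrium: buyers pay $77, sellers receive $49, Q = 211. (Wedge: Pb − Ps = 28.)
Burden on buyers: $16; on sellers: $12. (They sum to $28.)
The less price-elastic side of the market bears the larger share of a per-unit tax.

Buyers bear $16 per trip; sellers bear $12 per trip.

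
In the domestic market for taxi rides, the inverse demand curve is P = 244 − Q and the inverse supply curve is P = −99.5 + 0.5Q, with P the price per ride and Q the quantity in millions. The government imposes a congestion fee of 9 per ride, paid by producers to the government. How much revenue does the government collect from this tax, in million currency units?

Inverting to Q(P) form: Qd = 244 − P; Qs = 2P + 199.
Before the tax: set 244 − P = 2P + 199 → P* = 15, Q* = 229.
With the tax collected from producers, supply shifts: Qs = 2(P − 9) + 199.
Solving gives Q = 223 with buyers paying 21 and producers receiving 12 (the 9 wedge).
Revenue = t · Q = 9 · 223 = 2007.

Tax revenue = 2007 million.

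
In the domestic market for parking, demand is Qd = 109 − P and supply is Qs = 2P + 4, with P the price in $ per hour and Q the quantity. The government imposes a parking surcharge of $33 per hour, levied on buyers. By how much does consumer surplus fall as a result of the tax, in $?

Without the tax, 109 − P = 2P + 4 gives 3P = 105, so P* = $35 and Q* = 74.
With the tax collected from buyers, demand (in seller-price terms) shifts: Qd = 109 − (P + 33).
Solving gives Q = 52 with buyers paying $57 and producers receiving $24 (the $33 wedge).
ΔCS is the trapezoid between Q = 52 and Q = 74 of height $22: ½ · (74 + 52) · 22 = $1386.

Consumer surplus falls by $1386.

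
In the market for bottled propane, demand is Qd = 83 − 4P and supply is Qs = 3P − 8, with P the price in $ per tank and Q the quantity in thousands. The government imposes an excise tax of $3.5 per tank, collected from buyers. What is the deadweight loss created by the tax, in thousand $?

Deadweight loss = $10.5 thousand.

Before the tax: set 83 − 4P = 3P − 8 → P* = $13, Q* = 31.
With the tax collected from buyers, demand (in seller-price terms) shifts: Qd = 83 − 4(P + 3.5).
New equilibrium: buyers pay $14.5, producers receive $11, Q = 25. (Wedge: Pb − Ps = 3.5.)
Quantity falls by |ΔQ| = |31 − 25| = 6.
DWL = ½ · t · |ΔQ| = ½ · 3.5 · 6 = $10.5.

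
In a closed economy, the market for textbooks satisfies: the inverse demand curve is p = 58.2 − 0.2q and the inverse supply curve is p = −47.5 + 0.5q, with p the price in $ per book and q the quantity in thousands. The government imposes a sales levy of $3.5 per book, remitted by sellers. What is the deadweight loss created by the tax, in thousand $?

Deadweight loss = $8.75 thousand.

Rewrite in direct form: qd = 291 − 5p and qs = 2p + 95.
Before the tax: set 291 − 5p = 2p + 95 → p* = $28, q* = 151.
With the tax collected from sellers, supply shifts: qs = 2(p − 3.5) + 95.
New equilibrium: consumers pay $29, sellers receive $25.5, q = 146. (Wedge: pb − ps = 3.5.)
Quantity falls by |ΔQ| = |151 − 146| = 5.
DWL = ½ · t · |ΔQ| = ½ · 3.5 · 5 = $8.75.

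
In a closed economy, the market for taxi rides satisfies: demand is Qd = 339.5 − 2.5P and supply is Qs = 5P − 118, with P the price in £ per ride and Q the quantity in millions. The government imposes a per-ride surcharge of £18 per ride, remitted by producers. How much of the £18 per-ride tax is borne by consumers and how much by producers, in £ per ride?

Before the tax: set 339.5 − 2.5P = 5P − 118 → P* = £61, Q* = 187.
With the tax collected from producers, supply shifts: Qs = 5(P − 18) − 118.
Solving gives Q = 157 with consumers paying £73 and producers receiving £55 (the £18 wedge).
Burden on consumers: £12; on producers: £6. (They sum to £18.)

Consumers bear £12 per ride; producers bear £6 per ride.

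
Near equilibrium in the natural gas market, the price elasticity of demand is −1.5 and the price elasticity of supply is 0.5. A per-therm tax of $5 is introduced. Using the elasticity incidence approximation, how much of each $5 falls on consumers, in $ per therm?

Consumers bear ≈ $1.25 per therm.

Incidence ratio: consumers' share ≈ εs / (εs + |εd|) = 0.5 / (0.5 + 1.5) = 0.25.
So consumers bear ≈ 0.25 × $5 = $1.25; sellers bear $3.75.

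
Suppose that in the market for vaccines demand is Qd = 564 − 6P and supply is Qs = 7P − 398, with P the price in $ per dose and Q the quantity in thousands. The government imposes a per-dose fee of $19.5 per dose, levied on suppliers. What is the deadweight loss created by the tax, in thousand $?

Before the tax: set 564 − 6P = 7P − 398 → P* = $74, Q* = 120.
With the tax collected from suppliers, supply shifts: Qs = 7(P − 19.5) − 398.
New equilibrium: buyers pay $84.5, suppliers receive $65, Q = 57. (Wedge: Pb − Ps = 19.5.)
Quantity falls by |ΔQ| = |120 − 57| = 63.
DWL = ½ · t · |ΔQ| = ½ · 19.5 · 63 = $614.25.

Deadweight loss = $614.25 thousand.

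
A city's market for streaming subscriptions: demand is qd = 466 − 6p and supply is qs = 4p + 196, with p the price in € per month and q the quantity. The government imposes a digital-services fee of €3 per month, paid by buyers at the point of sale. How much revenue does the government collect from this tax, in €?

Before the tax: set 466 − 6p = 4p + 196 → p* = €27, q* = 304.
With the tax collected from buyers, demand (in seller-price terms) shifts: qd = 466 − 6(p + 3).
New equilibrium: buyers pay €28.2, producers receive €25.2, q = 296.8. (Wedge: pb − ps = 3.)
Revenue = t · Q = 3 · 296.8 = €890.4.

Tax revenue = €890.4.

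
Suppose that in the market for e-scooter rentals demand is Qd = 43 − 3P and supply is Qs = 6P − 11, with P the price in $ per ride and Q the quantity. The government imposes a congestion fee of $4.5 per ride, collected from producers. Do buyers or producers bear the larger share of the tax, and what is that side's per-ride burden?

Without the tax, 43 − 3P = 6P − 11 gives 9P = 54, so P* = $6 and Q* = 25.
With the tax collected from producers, supply shifts: Qs = 6(P − 4.5) − 11.
New equilibrium: buyers pay $9, producers receive $4.5, Q = 16. (Wedge: Pb − Ps = 4.5.)
Per-ride burden: buyers $3, producers $1.5.
Buyers take the larger share because demand is less price-elastic here (demand slope 3 vs supply slope 6).
The less price-elastic side of the market bears the larger share of a per-unit tax.

Buyers bear the larger share: $3 per ride.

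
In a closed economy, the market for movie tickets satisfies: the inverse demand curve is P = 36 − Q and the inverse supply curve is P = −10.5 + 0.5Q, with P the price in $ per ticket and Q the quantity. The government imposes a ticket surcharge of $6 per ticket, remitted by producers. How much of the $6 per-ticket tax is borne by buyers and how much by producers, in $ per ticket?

Buyers bear $4 per ticket; producers bear $2 per ticket.

Rewrite in direct form: Qd = 36 − P and Qs = 2P + 21.
Without the tax, 36 − P = 2P + 21 gives 3P = 15, so P* = $5 and Q* = 31.
With the tax collected from producers, supply shifts: Qs = 2(P − 6) + 21.
Solving gives Q = 27 with buyers paying $9 and producers receiving $3 (the $6 wedge).
Burden on buyers: $4; on producers: $2. (They sum to $6.)
The less price-elastic side of the market bears the larger share of a per-unit tax.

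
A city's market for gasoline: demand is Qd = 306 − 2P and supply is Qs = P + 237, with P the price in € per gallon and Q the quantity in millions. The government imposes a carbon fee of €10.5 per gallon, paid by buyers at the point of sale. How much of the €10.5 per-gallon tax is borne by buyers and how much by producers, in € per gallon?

Buyers bear €3.5 per gallon; producers bear €7 per gallon.

Before the tax: set 306 − 2P = P + 237 → P* = €23, Q* = 260.
With the tax collected from buyers, demand (in seller-price terms) shifts: Qd = 306 − 2(P + 10.5).
New equilibrium: buyers pay €26.5, producers receive €16, Q = 253. (Wedge: Pb − Ps = 10.5.)
Burden on buyers: €3.5; on producers: €7. (They sum to €10.5.)
The less price-elastic side of the market bears the larger share of a per-unit tax.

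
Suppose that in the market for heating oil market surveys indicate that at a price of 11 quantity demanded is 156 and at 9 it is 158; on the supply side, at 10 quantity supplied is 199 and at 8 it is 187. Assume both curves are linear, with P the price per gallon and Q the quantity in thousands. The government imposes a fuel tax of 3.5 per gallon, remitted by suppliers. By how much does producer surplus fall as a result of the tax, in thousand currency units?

Demand slope: (158 − 156)/(9 − 11) = -1, so Qd = 167 − P.
Supply slope: (187 − 199)/(8 − 10) = 6, so Qs = 6P + 139.
Before the tax: set 167 − P = 6P + 139 → P* = 4, Q* = 163.
With the tax collected from suppliers, supply shifts: Qs = 6(P − 3.5) + 139.
New equilibrium: buyers pay 7, suppliers receive 3.5, Q = 160. (Wedge: Pb − Ps = 3.5.)
ΔPS is the trapezoid between Q = 160 and Q = 163 of height 0.5: ½ · (163 + 160) · 0.5 = 80.75.

Producer surplus falls by 80.75 thousand.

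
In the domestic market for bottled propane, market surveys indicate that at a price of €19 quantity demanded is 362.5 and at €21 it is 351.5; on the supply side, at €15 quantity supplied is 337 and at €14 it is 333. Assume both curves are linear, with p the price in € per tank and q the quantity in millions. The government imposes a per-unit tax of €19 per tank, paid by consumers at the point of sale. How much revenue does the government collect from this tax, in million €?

Demand slope: (351.5 − 362.5)/(21 − 19) = -5.5, so qd = 467 − 5.5p.
Supply slope: (333 − 337)/(14 − 15) = 4, so qs = 4p + 277.
Without the tax, 467 − 5.5p = 4p + 277 gives 9.5p = 190, so p* = €20 and q* = 357.
With the tax collected from consumers, demand (in seller-price terms) shifts: qd = 467 − 5.5(p + 19).
New equilibrium: consumers pay €28, producers receive €9, q = 313. (Wedge: pb − ps = 19.)
Revenue = t · Q = 19 · 313 = €5947.

Tax revenue = €5947 million.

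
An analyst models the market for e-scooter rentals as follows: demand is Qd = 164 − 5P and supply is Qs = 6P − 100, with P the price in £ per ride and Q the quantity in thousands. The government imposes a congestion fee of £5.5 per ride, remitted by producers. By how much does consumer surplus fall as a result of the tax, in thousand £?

Consumer surplus falls by £109.5 thousand.

Without the tax, 164 − 5P = 6P − 100 gives 11P = 264, so P* = £24 and Q* = 44.
With the tax collected from producers, supply shifts: Qs = 6(P − 5.5) − 100.
Solving gives Q = 29 with consumers paying £27 and producers receiving £21.5 (the £5.5 wedge).
ΔCS is the trapezoid between Q = 29 and Q = 44 of height £3: ½ · (44 + 29) · 3 = £109.5.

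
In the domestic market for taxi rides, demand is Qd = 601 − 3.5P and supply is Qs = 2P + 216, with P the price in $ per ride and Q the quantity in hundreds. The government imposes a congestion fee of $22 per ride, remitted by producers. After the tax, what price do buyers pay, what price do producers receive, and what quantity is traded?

Before the tax: set 601 − 3.5P = 2P + 216 → P* = $70, Q* = 356.
With the tax collected from producers, supply shifts: Qs = 2(P − 22) + 216.
Solving gives Q = 328 with buyers paying $78 and producers receiving $56 (the $22 wedge).

Buyers pay $78; producers receive $56; quantity = 328.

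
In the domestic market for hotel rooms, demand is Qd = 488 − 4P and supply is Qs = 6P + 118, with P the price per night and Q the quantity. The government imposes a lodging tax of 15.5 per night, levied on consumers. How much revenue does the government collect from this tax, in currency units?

Tax revenue = 4693.4.

Without the tax, 488 − 4P = 6P + 118 gives 10P = 370, so P* = 37 and Q* = 340.
With the tax collected from consumers, demand (in seller-price terms) shifts: Qd = 488 − 4(P + 15.5).
New equilibrium: consumers pay 46.3, producers receive 30.8, Q = 302.8. (Wedge: Pb − Ps = 15.5.)
Revenue = t · Q = 15.5 · 302.8 = 4693.4.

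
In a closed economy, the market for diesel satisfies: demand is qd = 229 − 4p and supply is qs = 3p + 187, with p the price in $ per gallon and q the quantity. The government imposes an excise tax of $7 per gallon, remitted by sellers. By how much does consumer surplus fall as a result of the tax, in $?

Without the tax, 229 − 4p = 3p + 187 gives 7p = 42, so p* = $6 and q* = 205.
With the tax collected from sellers, supply shifts: qs = 3(p − 7) + 187.
Solving gives q = 193 with buyers paying $9 and sellers receiving $2 (the $7 wedge).
ΔCS is the trapezoid between Q = 193 and Q = 205 of height $3: ½ · (205 + 193) · 3 = $597.

Consumer surplus falls by $597.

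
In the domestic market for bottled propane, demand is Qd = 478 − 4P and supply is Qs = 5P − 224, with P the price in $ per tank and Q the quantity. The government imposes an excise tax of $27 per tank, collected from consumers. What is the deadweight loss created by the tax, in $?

Without the tax, 478 − 4P = 5P − 224 gives 9P = 702, so P* = $78 and Q* = 166.
With the tax collected from consumers, demand (in seller-price terms) shifts: Qd = 478 − 4(P + 27).
Solving gives Q = 106 with consumers paying $93 and sellers receiving $66 (the $27 wedge).
Quantity falls by |ΔQ| = |166 − 106| = 60.
DWL = ½ · t · |ΔQ| = ½ · 27 · 60 = $810.

Deadweight loss = $810.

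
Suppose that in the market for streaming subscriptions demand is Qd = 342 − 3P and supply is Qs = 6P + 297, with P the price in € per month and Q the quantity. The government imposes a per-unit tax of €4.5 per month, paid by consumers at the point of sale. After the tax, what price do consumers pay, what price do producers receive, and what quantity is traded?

Consumers pay €8; producers receive €3.5; quantity = 318.

Before the tax: set 342 − 3P = 6P + 297 → P* = €5, Q* = 327.
With the tax collected from consumers, demand (in seller-price terms) shifts: Qd = 342 − 3(P + 4.5).
New equilibrium: consumers pay €8, producers receive €3.5, Q = 318. (Wedge: Pb − Ps = 4.5.)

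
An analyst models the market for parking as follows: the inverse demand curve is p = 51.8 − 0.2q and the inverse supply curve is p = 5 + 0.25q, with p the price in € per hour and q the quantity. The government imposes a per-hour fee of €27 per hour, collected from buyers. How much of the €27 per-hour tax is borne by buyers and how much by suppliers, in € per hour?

Buyers bear €12 per hour; suppliers bear €15 per hour.

Inverting to q(p) form: qd = 259 − 5p; qs = 4p − 20.
Before the tax: set 259 − 5p = 4p − 20 → p* = €31, q* = 104.
With the tax collected from buyers, demand (in seller-price terms) shifts: qd = 259 − 5(p + 27).
New equilibrium: buyers pay €43, suppliers receive €16, q = 44. (Wedge: pb − ps = 27.)
Burden on buyers: €12; on suppliers: €15. (They sum to €27.)
The less price-elastic side of the market bears the larger share of a per-unit tax.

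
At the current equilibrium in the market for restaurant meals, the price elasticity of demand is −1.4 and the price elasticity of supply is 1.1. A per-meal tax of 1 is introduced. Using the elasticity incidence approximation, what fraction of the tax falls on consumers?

Incidence ratio: consumers' share ≈ εs / (εs + |εd|) = 1.1 / (1.1 + 1.4) = 0.44.
Supply is the less elastic side, so consumers bear the smaller share.

Consumers' share ≈ 0.44.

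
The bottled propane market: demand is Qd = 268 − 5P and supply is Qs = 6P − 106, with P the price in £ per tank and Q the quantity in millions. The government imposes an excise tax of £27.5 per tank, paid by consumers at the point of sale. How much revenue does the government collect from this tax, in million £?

Without the tax, 268 − 5P = 6P − 106 gives 11P = 374, so P* = £34 and Q* = 98.
With the tax collected from consumers, demand (in seller-price terms) shifts: Qd = 268 − 5(P + 27.5).
New equilibrium: consumers pay £49, sellers receive £21.5, Q = 23. (Wedge: Pb − Ps = 27.5.)
Revenue = t · Q = 27.5 · 23 = £632.5.

Tax revenue = £632.5 million.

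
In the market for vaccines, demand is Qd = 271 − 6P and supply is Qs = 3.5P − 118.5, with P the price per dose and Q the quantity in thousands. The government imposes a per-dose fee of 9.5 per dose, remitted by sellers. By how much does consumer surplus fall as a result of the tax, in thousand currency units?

Consumer surplus falls by 50.75 thousand.

Without the tax, 271 − 6P = 3.5P − 118.5 gives 9.5P = 389.5, so P* = 41 and Q* = 25.
With the tax collected from sellers, supply shifts: Qs = 3.5(P − 9.5) − 118.5.
New equilibrium: buyers pay 44.5, sellers receive 35, Q = 4. (Wedge: Pb − Ps = 9.5.)
ΔCS is the trapezoid between Q = 4 and Q = 25 of height 3.5: ½ · (25 + 4) · 3.5 = 50.75.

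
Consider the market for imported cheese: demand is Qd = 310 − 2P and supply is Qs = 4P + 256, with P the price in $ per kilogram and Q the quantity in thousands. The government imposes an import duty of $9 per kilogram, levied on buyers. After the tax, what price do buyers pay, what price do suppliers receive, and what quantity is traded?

Buyers pay $15; suppliers receive $6; quantity = 280.

Before the tax: set 310 − 2P = 4P + 256 → P* = $9, Q* = 292.
With the tax collected from buyers, demand (in seller-price terms) shifts: Qd = 310 − 2(P + 9).
New equilibrium: buyers pay $15, suppliers receive $6, Q = 280. (Wedge: Pb − Ps = 9.)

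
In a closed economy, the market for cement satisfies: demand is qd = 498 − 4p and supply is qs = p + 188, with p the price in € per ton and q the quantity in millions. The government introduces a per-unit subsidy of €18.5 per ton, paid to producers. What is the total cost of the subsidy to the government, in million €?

Before the subsidy: set 498 − 4p = p + 188 → p* = €62, q* = 250.
With a per-unit subsidy paid to producers, each receives p + 18.5 per unit sold, so supply becomes qs = (p + 18.5) + 188.
New equilibrium: buyers pay €58.3, producers receive €76.8, q = 264.8. (Wedge: pb − ps = −18.5.)
Outlay = t · Q = 18.5 · 264.8 = €4898.8.

Government outlay = €4898.8 million.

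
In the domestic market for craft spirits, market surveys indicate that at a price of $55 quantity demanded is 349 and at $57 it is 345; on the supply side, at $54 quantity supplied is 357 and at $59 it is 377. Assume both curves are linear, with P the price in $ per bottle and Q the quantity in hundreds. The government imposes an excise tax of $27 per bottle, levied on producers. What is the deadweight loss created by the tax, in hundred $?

Deadweight loss = $486 hundred.

Demand slope: (345 − 349)/(57 − 55) = -2, so Qd = 459 − 2P.
Supply slope: (377 − 357)/(59 − 54) = 4, so Qs = 4P + 141.
Before the tax: set 459 − 2P = 4P + 141 → P* = $53, Q* = 353.
With the tax collected from producers, supply shifts: Qs = 4(P − 27) + 141.
Solving gives Q = 317 with consumers paying $71 and producers receiving $44 (the $27 wedge).
Quantity falls by |ΔQ| = |353 − 317| = 36.
DWL = ½ · t · |ΔQ| = ½ · 27 · 36 = $486.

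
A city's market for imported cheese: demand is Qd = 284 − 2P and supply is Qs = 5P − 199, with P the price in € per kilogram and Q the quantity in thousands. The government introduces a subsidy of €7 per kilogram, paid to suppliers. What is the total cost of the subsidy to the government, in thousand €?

Government outlay = €1092 thousand.

Before the subsidy: set 284 − 2P = 5P − 199 → P* = €69, Q* = 146.
With a per-unit subsidy paid to suppliers, each receives P + 7 per unit sold, so supply becomes Qs = 5(P + 7) − 199.
New equilibrium: buyers pay €64, suppliers receive €71, Q = 156. (Wedge: Pb − Ps = −7.)
Outlay = t · Q = 7 · 156 = €1092.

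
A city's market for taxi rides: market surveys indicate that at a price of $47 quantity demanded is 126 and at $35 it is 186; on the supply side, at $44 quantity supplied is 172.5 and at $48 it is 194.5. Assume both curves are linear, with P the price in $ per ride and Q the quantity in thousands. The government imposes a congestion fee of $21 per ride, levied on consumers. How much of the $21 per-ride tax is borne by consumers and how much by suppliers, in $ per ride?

Consumers bear $11 per ride; suppliers bear $10 per ride.

Demand slope: (186 − 126)/(35 − 47) = -5, so Qd = 361 − 5P.
Supply slope: (194.5 − 172.5)/(48 − 44) = 5.5, so Qs = 5.5P − 69.5.
Before the tax: set 361 − 5P = 5.5P − 69.5 → P* = $41, Q* = 156.
With the tax collected from consumers, demand (in seller-price terms) shifts: Qd = 361 − 5(P + 21).
Solving gives Q = 101 with consumers paying $52 and suppliers receiving $31 (the $21 wedge).
Burden on consumers: $11; on suppliers: $10. (They sum to $21.)
The less price-elastic side of the market bears the larger share of a per-unit tax.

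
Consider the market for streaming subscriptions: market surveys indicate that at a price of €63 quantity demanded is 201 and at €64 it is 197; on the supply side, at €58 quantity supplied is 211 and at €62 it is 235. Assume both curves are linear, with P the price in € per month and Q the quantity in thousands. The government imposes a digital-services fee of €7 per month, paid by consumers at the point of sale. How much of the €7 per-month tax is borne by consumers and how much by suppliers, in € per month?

Consumers bear €4.2 per month; suppliers bear €2.8 per month.

Demand slope: (197 − 201)/(64 − 63) = -4, so Qd = 453 − 4P.
Supply slope: (235 − 211)/(62 − 58) = 6, so Qs = 6P − 137.
Before the tax: set 453 − 4P = 6P − 137 → P* = €59, Q* = 217.
With the tax collected from consumers, demand (in seller-price terms) shifts: Qd = 453 − 4(P + 7).
Solving gives Q = 200.2 with consumers paying €63.2 and suppliers receiving €56.2 (the €7 wedge).
Burden on consumers: €4.2; on suppliers: €2.8. (They sum to €7.)
The less price-elastic side of the market bears the larger share of a per-unit tax.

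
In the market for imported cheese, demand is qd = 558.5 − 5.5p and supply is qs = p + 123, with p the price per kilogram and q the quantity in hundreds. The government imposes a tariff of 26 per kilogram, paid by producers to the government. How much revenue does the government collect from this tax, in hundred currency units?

Before the tax: set 558.5 − 5.5p = p + 123 → p* = 67, q* = 190.
With the tax collected from producers, supply shifts: qs = (p − 26) + 123.
New equilibrium: buyers pay 71, producers receive 45, q = 168. (Wedge: pb − ps = 26.)
Revenue = t · Q = 26 · 168 = 4368.

Tax revenue = 4368 hundred.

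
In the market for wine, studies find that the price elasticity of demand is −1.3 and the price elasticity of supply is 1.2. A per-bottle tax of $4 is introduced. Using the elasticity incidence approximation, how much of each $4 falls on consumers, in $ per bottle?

Consumers bear ≈ $1.92 per bottle.

Incidence ratio: consumers' share ≈ εs / (εs + |εd|) = 1.2 / (1.2 + 1.3) = 0.48.
So consumers bear ≈ 0.48 × $4 = $1.92; suppliers bear $2.08.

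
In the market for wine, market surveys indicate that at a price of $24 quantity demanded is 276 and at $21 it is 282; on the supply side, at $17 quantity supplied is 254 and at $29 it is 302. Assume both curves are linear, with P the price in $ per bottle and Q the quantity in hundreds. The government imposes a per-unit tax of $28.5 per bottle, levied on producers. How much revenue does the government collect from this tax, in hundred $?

Tax revenue = $6840 hundred.

Demand slope: (282 − 276)/(21 − 24) = -2, so Qd = 324 − 2P.
Supply slope: (302 − 254)/(29 − 17) = 4, so Qs = 4P + 186.
Before the tax: set 324 − 2P = 4P + 186 → P* = $23, Q* = 278.
With the tax collected from producers, supply shifts: Qs = 4(P − 28.5) + 186.
Solving gives Q = 240 with consumers paying $42 and producers receiving $13.5 (the $28.5 wedge).
Revenue = t · Q = 28.5 · 240 = $6840.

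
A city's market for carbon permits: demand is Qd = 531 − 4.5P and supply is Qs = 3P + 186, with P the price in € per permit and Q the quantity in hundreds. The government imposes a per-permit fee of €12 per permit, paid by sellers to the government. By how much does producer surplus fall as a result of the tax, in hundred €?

Before the tax: set 531 − 4.5P = 3P + 186 → P* = €46, Q* = 324.
With the tax collected from sellers, supply shifts: Qs = 3(P − 12) + 186.
New equilibrium: consumers pay €50.8, sellers receive €38.8, Q = 302.4. (Wedge: Pb − Ps = 12.)
ΔPS is the trapezoid between Q = 302.4 and Q = 324 of height €7.2: ½ · (324 + 302.4) · 7.2 = €2255.04.

Producer surplus falls by €2255.04 hundred.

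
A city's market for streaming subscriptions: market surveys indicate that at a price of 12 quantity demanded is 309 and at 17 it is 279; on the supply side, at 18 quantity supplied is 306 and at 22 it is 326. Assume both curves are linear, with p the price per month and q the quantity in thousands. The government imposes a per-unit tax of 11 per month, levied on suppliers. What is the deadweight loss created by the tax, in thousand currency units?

Demand slope: (279 − 309)/(17 − 12) = -6, so qd = 381 − 6p.
Supply slope: (326 − 306)/(22 − 18) = 5, so qs = 5p + 216.
Before the tax: set 381 − 6p = 5p + 216 → p* = 15, q* = 291.
With the tax collected from suppliers, supply shifts: qs = 5(p − 11) + 216.
Solving gives q = 261 with buyers paying 20 and suppliers receiving 9 (the 11 wedge).
Quantity falls by |ΔQ| = |291 − 261| = 30.
DWL = ½ · t · |ΔQ| = ½ · 11 · 30 = 165.

Deadweight loss = 165 thousand.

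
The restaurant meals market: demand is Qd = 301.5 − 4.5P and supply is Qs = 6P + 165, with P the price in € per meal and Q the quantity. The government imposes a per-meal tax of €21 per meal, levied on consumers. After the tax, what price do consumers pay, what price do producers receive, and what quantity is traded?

Consumers pay €25; producers receive €4; quantity = 189.

Without the tax, 301.5 − 4.5P = 6P + 165 gives 10.5P = 136.5, so P* = €13 and Q* = 243.
With the tax collected from consumers, demand (in seller-price terms) shifts: Qd = 301.5 − 4.5(P + 21).
New equilibrium: consumers pay €25, producers receive €4, Q = 189. (Wedge: Pb − Ps = 21.)
The less price-elastic side of the market bears the larger share of a per-unit tax.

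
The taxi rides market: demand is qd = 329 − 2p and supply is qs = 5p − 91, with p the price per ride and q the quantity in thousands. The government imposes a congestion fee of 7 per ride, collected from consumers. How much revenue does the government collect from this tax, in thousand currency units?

Tax revenue = 1393 thousand.

Before the tax: set 329 − 2p = 5p − 91 → p* = 60, q* = 209.
With the tax collected from consumers, demand (in seller-price terms) shifts: qd = 329 − 2(p + 7).
Solving gives q = 199 with consumers paying 65 and producers receiving 58 (the 7 wedge).
Revenue = t · Q = 7 · 199 = 1393.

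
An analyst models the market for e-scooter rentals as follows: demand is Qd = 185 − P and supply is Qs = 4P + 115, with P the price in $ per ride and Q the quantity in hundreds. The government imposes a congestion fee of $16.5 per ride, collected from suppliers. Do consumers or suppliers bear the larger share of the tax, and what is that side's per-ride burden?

Before the tax: set 185 − P = 4P + 115 → P* = $14, Q* = 171.
With the tax collected from suppliers, supply shifts: Qs = 4(P − 16.5) + 115.
Solving gives Q = 157.8 with consumers paying $27.2 and suppliers receiving $10.7 (the $16.5 wedge).
Per-ride burden: consumers $13.2, suppliers $3.3.
Consumers take the larger share because demand is less price-elastic here (demand slope 1 vs supply slope 4).

Consumers bear the larger share: $13.2 per ride.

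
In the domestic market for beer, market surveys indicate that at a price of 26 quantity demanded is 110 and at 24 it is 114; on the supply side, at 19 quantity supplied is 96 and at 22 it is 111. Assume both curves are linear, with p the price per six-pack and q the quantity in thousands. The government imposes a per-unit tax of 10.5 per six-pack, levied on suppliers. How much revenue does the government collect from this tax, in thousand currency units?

Demand slope: (114 − 110)/(24 − 26) = -2, so qd = 162 − 2p.
Supply slope: (111 − 96)/(22 − 19) = 5, so qs = 5p + 1.
Before the tax: set 162 − 2p = 5p + 1 → p* = 23, q* = 116.
With the tax collected from suppliers, supply shifts: qs = 5(p − 10.5) + 1.
New equilibrium: consumers pay 30.5, suppliers receive 20, q = 101. (Wedge: pb − ps = 10.5.)
Revenue = t · Q = 10.5 · 101 = 1060.5.

Tax revenue = 1060.5 thousand.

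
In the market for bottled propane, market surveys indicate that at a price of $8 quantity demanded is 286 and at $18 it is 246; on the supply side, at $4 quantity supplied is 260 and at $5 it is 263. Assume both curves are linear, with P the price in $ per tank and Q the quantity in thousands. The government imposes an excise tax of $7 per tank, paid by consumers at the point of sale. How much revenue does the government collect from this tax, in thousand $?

Demand slope: (246 − 286)/(18 − 8) = -4, so Qd = 318 − 4P.
Supply slope: (263 − 260)/(5 − 4) = 3, so Qs = 3P + 248.
Before the tax: set 318 − 4P = 3P + 248 → P* = $10, Q* = 278.
With the tax collected from consumers, demand (in seller-price terms) shifts: Qd = 318 − 4(P + 7).
New equilibrium: consumers pay $13, producers receive $6, Q = 266. (Wedge: Pb − Ps = 7.)
Revenue = t · Q = 7 · 266 = $1862.

Tax revenue = $1862 thousand.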